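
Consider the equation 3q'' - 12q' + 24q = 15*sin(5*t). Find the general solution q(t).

Divide through by 3: q'' - 4q' + 8q = 5*sin(5*t).
Characteristic equation r² - 4r + 8 = 0 has discriminant (-4)² - 4·(8) = -16 < 0, so r = 2 ± 2i.
Hence q_h = C1*cos(2*t)*exp(2*t) + C2*exp(2*t)*sin(2*t).
Try q_p = A*cos(5*t) + B*sin(5*t). Substituting and equating the coefficients of cos(5t) and sin(5t) gives A = 100/689, B = -85/689, so q_p = -85*sin(5*t)/689 + 100*cos(5*t)/689.

q = -85*sin(5*t)/689 + 100*cos(5*t)/689 + C1*cos(2*t)*exp(2*t) + C2*exp(2*t)*sin(2*t)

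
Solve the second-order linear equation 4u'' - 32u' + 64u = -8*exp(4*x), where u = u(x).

u = C1*exp(4*x) - x**2*exp(4*x) + C2*x*exp(4*x)

Divide through by 4: u'' - 8u' + 16u = -2*exp(4*x).
Characteristic equation r² - 8r + 16 = 0 has discriminant (-8)² - 4·(16) = 0, so r = 4 is a repeated root.
Hence u_h = (C1 + C2*x)*exp(4*x).
Since exp(4*x) solves the homogeneous equation (r = 4 is a root of multiplicity 2), multiply the trial by x^2. Try u_p = A*x^2*exp(4*x). Substituting into the equation and dividing by exp(4*x) gives A = -1, so u_p = -x^2*exp(4*x).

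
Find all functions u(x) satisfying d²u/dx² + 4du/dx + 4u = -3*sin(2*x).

Characteristic equation r² + 4r + 4 = 0 has discriminant (4)² - 4·(4) = 0, so r = -2 is a repeated root.
Hence u_h = (C1 + C2*x)*exp(-2*x).
Try u_p = A*cos(2*x) + B*sin(2*x). Substituting and equating the coefficients of cos(2x) and sin(2x) gives A = 3/8, B = 0, so u_p = 3*cos(2*x)/8.

u = 3*cos(2*x)/8 + C1*exp(-2*x) + C2*x*exp(-2*x)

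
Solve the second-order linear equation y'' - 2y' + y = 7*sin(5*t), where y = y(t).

y = -42*sin(5*t)/169 + 35*cos(5*t)/338 + C1*exp(t) + C2*t*exp(t)

Characteristic equation r² - 2r + 1 = 0 has discriminant (-2)² - 4·(1) = 0, so r = 1 is a repeated root.
Hence y_h = (C1 + C2*t)*exp(t).
Try y_p = A*cos(5*t) + B*sin(5*t). Substituting and equating the coefficients of cos(5t) and sin(5t) gives A = 35/338, B = -42/169, so y_p = -42*sin(5*t)/169 + 35*cos(5*t)/338.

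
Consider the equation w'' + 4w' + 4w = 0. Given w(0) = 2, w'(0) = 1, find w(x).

w = 2*exp(-2*x) + 5*x*exp(-2*x)

Characteristic equation r² + 4r + 4 = 0 has discriminant (4)² - 4·(4) = 0, so r = -2 is a repeated root.
Hence w_h = (C1 + C2*x)*exp(-2*x).
Apply the initial conditions: w(0) = C1 = 2 and w'(0) = C2 - 2*C1 = 1. Solving gives C1 = 2, C2 = 5.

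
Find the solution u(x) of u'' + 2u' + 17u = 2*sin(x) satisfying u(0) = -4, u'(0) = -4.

u = -cos(x)/65 + 8*sin(x)/65 - 527*exp(-x)*sin(4*x)/260 - 259*cos(4*x)*exp(-x)/65

Characteristic equation r² + 2r + 17 = 0 has discriminant (2)² - 4·(17) = -64 < 0, so r = -1 ± 4i.
Hence u_h = C1*cos(4*x)*exp(-x) + C2*exp(-x)*sin(4*x).
Try u_p = A*cos(x) + B*sin(x). Substituting and equating the coefficients of cos(x) and sin(x) gives A = -1/65, B = 8/65, so u_p = -cos(x)/65 + 8*sin(x)/65.
General solution: u = -cos(x)/65 + 8*sin(x)/65 + C1*cos(4*x)*exp(-x) + C2*exp(-x)*sin(4*x).
Apply the initial conditions: u(0) = -1/65 + C1 = -4 and u'(0) = 8/65 - C1 + 4*C2 = -4. Solving gives C1 = -259/65, C2 = -527/260.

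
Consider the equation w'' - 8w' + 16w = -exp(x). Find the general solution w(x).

w = -exp(x)/9 + C1*exp(4*x) + C2*x*exp(4*x)

Characteristic equation r² - 8r + 16 = 0 has discriminant (-8)² - 4·(16) = 0, so r = 4 is a repeated root.
Hence w_h = (C1 + C2*x)*exp(4*x).
Try w_p = A*exp(x). Substituting into the equation and dividing by exp(x) gives A = -1/9, so w_p = -exp(x)/9.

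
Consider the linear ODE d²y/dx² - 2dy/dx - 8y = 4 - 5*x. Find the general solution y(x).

y = -21/32 + 5*x/8 + C1*exp(4*x) + C2*exp(-2*x)

Characteristic equation r² - 2r - 8 = 0 factors as (r - 4)(r + 2) = 0, so r = 4, -2.
Hence y_h = C1*exp(4*x) + C2*exp(-2*x).
For the particular solution try y_p = A0 + A1*x. Substituting and matching coefficients of each power of x gives A0 = -21/32, A1 = 5/8, so y_p = -21/32 + 5*x/8.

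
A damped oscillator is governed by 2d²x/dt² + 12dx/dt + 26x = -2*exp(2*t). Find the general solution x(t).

x = -exp(2*t)/29 + C1*cos(2*t)*exp(-3*t) + C2*exp(-3*t)*sin(2*t)

Divide through by 2: x'' + 6x' + 13x = -exp(2*t).
Characteristic equation r² + 6r + 13 = 0 has discriminant (6)² - 4·(13) = -16 < 0, so r = -3 ± 2i.
Hence x_h = C1*cos(2*t)*exp(-3*t) + C2*exp(-3*t)*sin(2*t).
Try x_p = A*exp(2*t). Substituting into the equation and dividing by exp(2*t) gives A = -1/29, so x_p = -exp(2*t)/29.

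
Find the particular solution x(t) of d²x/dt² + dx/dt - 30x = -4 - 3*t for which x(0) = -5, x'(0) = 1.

x = 41/300 - 68*exp(5*t)/25 - 29*exp(-6*t)/12 + t/10

Characteristic equation r² + r - 30 = 0 factors as (r + 6)(r - 5) = 0, so r = -6, 5.
Hence x_h = C1*exp(-6*t) + C2*exp(5*t).
For the particular solution try x_p = A0 + A1*t. Substituting and matching coefficients of each power of t gives A0 = 41/300, A1 = 1/10, so x_p = 41/300 + t/10.
General solution: x = 41/300 + t/10 + C1*exp(-6*t) + C2*exp(5*t).
Apply the initial conditions: x(0) = 41/300 + C1 + C2 = -5 and x'(0) = 1/10 - 6*C1 + 5*C2 = 1. Solving gives C1 = -29/12, C2 = -68/25.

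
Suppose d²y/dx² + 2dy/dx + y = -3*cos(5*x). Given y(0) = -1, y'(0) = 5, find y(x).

Characteristic equation r² + 2r + 1 = 0 has discriminant (2)² - 4·(1) = 0, so r = -1 is a repeated root.
Hence y_h = (C1 + C2*x)*exp(-x).
Try y_p = A*cos(5*x) + B*sin(5*x). Substituting and equating the coefficients of cos(5x) and sin(5x) gives A = 18/169, B = -15/338, so y_p = -15*sin(5*x)/338 + 18*cos(5*x)/169.
General solution: y = -15*sin(5*x)/338 + 18*cos(5*x)/169 + C1*exp(-x) + C2*x*exp(-x).
Apply the initial conditions: y(0) = 18/169 + C1 = -1 and y'(0) = -75/338 + C2 - C1 = 5. Solving gives C1 = -187/169, C2 = 107/26.

y = -187*exp(-x)/169 - 15*sin(5*x)/338 + 18*cos(5*x)/169 + 107*x*exp(-x)/26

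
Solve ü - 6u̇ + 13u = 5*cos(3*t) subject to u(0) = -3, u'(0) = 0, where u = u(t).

Characteristic equation r² - 6r + 13 = 0 has discriminant (-6)² - 4·(13) = -16 < 0, so r = 3 ± 2i.
Hence u_h = C1*cos(2*t)*exp(3*t) + C2*exp(3*t)*sin(2*t).
Try u_p = A*cos(3*t) + B*sin(3*t). Substituting and equating the coefficients of cos(3t) and sin(3t) gives A = 1/17, B = -9/34, so u_p = -9*sin(3*t)/34 + cos(3*t)/17.
General solution: u = -9*sin(3*t)/34 + cos(3*t)/17 + C1*cos(2*t)*exp(3*t) + C2*exp(3*t)*sin(2*t).
Apply the initial conditions: u(0) = 1/17 + C1 = -3 and u'(0) = -27/34 + 2*C2 + 3*C1 = 0. Solving gives C1 = -52/17, C2 = 339/68.

u = -9*sin(3*t)/34 + cos(3*t)/17 - 52*cos(2*t)*exp(3*t)/17 + 339*exp(3*t)*sin(2*t)/68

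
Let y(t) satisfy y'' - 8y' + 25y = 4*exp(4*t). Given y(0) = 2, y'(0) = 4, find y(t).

Characteristic equation r² - 8r + 25 = 0 has discriminant (-8)² - 4·(25) = -36 < 0, so r = 4 ± 3i.
Hence y_h = C1*cos(3*t)*exp(4*t) + C2*exp(4*t)*sin(3*t).
Try y_p = A*exp(4*t). Substituting into the equation and dividing by exp(4*t) gives A = 4/9, so y_p = 4*exp(4*t)/9.
General solution: y = 4*exp(4*t)/9 + C1*cos(3*t)*exp(4*t) + C2*exp(4*t)*sin(3*t).
Apply the initial conditions: y(0) = 4/9 + C1 = 2 and y'(0) = 16/9 + 3*C2 + 4*C1 = 4. Solving gives C1 = 14/9, C2 = -4/3.

y = 4*exp(4*t)/9 - 4*exp(4*t)*sin(3*t)/3 + 14*cos(3*t)*exp(4*t)/9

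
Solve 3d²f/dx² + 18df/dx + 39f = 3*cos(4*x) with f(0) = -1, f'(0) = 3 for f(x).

f = -cos(4*x)/195 + 8*sin(4*x)/195 - 194*cos(2*x)*exp(-3*x)/195 - 29*exp(-3*x)*sin(2*x)/390

Divide through by 3: f'' + 6f' + 13f = cos(4*x).
Characteristic equation r² + 6r + 13 = 0 has discriminant (6)² - 4·(13) = -16 < 0, so r = -3 ± 2i.
Hence f_h = C1*cos(2*x)*exp(-3*x) + C2*exp(-3*x)*sin(2*x).
Try f_p = A*cos(4*x) + B*sin(4*x). Substituting and equating the coefficients of cos(4x) and sin(4x) gives A = -1/195, B = 8/195, so f_p = -cos(4*x)/195 + 8*sin(4*x)/195.
General solution: f = -cos(4*x)/195 + 8*sin(4*x)/195 + C1*cos(2*x)*exp(-3*x) + C2*exp(-3*x)*sin(2*x).
Apply the initial conditions: f(0) = -1/195 + C1 = -1 and f'(0) = 32/195 - 3*C1 + 2*C2 = 3. Solving gives C1 = -194/195, C2 = -29/390.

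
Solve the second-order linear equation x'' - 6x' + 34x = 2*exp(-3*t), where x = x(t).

Characteristic equation r² - 6r + 34 = 0 has discriminant (-6)² - 4·(34) = -100 < 0, so r = 3 ± 5i.
Hence x_h = C1*cos(5*t)*exp(3*t) + C2*exp(3*t)*sin(5*t).
Try x_p = A*exp(-3*t). Substituting into the equation and dividing by exp(-3*t) gives A = 2/61, so x_p = 2*exp(-3*t)/61.

x = 2*exp(-3*t)/61 + C1*cos(5*t)*exp(3*t) + C2*exp(3*t)*sin(5*t)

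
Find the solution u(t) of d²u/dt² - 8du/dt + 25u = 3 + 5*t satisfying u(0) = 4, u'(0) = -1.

u = 23/125 + t/5 - 686*exp(4*t)*sin(3*t)/125 + 477*cos(3*t)*exp(4*t)/125

Characteristic equation r² - 8r + 25 = 0 has discriminant (-8)² - 4·(25) = -36 < 0, so r = 4 ± 3i.
Hence u_h = C1*cos(3*t)*exp(4*t) + C2*exp(4*t)*sin(3*t).
For the particular solution try u_p = A0 + A1*t. Substituting and matching coefficients of each power of t gives A0 = 23/125, A1 = 1/5, so u_p = 23/125 + t/5.
General solution: u = 23/125 + t/5 + C1*cos(3*t)*exp(4*t) + C2*exp(4*t)*sin(3*t).
Apply the initial conditions: u(0) = 23/125 + C1 = 4 and u'(0) = 1/5 + 3*C2 + 4*C1 = -1. Solving gives C1 = 477/125, C2 = -686/125.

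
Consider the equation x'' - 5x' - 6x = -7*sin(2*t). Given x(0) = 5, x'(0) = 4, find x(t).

x = -7*cos(2*t)/20 + 7*sin(2*t)/20 + 144*exp(-t)/35 + 173*exp(6*t)/140

Characteristic equation r² - 5r - 6 = 0 factors as (r + 1)(r - 6) = 0, so r = -1, 6.
Hence x_h = C1*exp(-t) + C2*exp(6*t).
Try x_p = A*cos(2*t) + B*sin(2*t). Substituting and equating the coefficients of cos(2t) and sin(2t) gives A = -7/20, B = 7/20, so x_p = -7*cos(2*t)/20 + 7*sin(2*t)/20.
General solution: x = -7*cos(2*t)/20 + 7*sin(2*t)/20 + C1*exp(-t) + C2*exp(6*t).
Apply the initial conditions: x(0) = -7/20 + C1 + C2 = 5 and x'(0) = 7/10 - C1 + 6*C2 = 4. Solving gives C1 = 144/35, C2 = 173/140.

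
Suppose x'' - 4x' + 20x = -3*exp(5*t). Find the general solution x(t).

x = -3*exp(5*t)/25 + C1*cos(4*t)*exp(2*t) + C2*exp(2*t)*sin(4*t)

Characteristic equation r² - 4r + 20 = 0 has discriminant (-4)² - 4·(20) = -64 < 0, so r = 2 ± 4i.
Hence x_h = C1*cos(4*t)*exp(2*t) + C2*exp(2*t)*sin(4*t).
Try x_p = A*exp(5*t). Substituting into the equation and dividing by exp(5*t) gives A = -3/25, so x_p = -3*exp(5*t)/25.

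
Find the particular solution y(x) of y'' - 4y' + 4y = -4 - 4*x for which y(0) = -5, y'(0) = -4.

y = -2 - x - 3*exp(2*x) + 3*x*exp(2*x)

Characteristic equation r² - 4r + 4 = 0 has discriminant (-4)² - 4·(4) = 0, so r = 2 is a repeated root.
Hence y_h = (C1 + C2*x)*exp(2*x).
For the particular solution try y_p = A0 + A1*x. Substituting and matching coefficients of each power of x gives A0 = -2, A1 = -1, so y_p = -2 - x.
General solution: y = -2 - x + C1*exp(2*x) + C2*x*exp(2*x).
Apply the initial conditions: y(0) = -2 + C1 = -5 and y'(0) = -1 + C2 + 2*C1 = -4. Solving gives C1 = -3, C2 = 3.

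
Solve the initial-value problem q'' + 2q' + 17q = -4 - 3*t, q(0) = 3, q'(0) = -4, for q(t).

q = -62/289 - 3*t/17 - 44*exp(-t)*sin(4*t)/289 + 929*cos(4*t)*exp(-t)/289

Characteristic equation r² + 2r + 17 = 0 has discriminant (2)² - 4·(17) = -64 < 0, so r = -1 ± 4i.
Hence q_h = C1*cos(4*t)*exp(-t) + C2*exp(-t)*sin(4*t).
For the particular solution try q_p = A0 + A1*t. Substituting and matching coefficients of each power of t gives A0 = -62/289, A1 = -3/17, so q_p = -62/289 - 3*t/17.
General solution: q = -62/289 - 3*t/17 + C1*cos(4*t)*exp(-t) + C2*exp(-t)*sin(4*t).
Apply the initial conditions: q(0) = -62/289 + C1 = 3 and q'(0) = -3/17 - C1 + 4*C2 = -4. Solving gives C1 = 929/289, C2 = -44/289.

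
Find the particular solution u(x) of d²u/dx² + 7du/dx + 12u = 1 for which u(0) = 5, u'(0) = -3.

Characteristic equation r² + 7r + 12 = 0 factors as (r + 3)(r + 4) = 0, so r = -3, -4.
Hence u_h = C1*exp(-3*x) + C2*exp(-4*x).
For the particular solution try u_p = A0. Substituting and matching coefficients of each power of x gives A0 = 1/12, so u_p = 1/12.
General solution: u = 1/12 + C1*exp(-3*x) + C2*exp(-4*x).
Apply the initial conditions: u(0) = 1/12 + C1 + C2 = 5 and u'(0) = -4*C2 - 3*C1 = -3. Solving gives C1 = 50/3, C2 = -47/4.

u = 1/12 - 47*exp(-4*x)/4 + 50*exp(-3*x)/3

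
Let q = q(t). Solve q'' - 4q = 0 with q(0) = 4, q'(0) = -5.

q = 3*exp(2*t)/4 + 13*exp(-2*t)/4

Characteristic equation r² - 4 = 0 factors as (r - 2)(r + 2) = 0, so r = 2, -2.
Hence q_h = C1*exp(2*t) + C2*exp(-2*t).
Apply the initial conditions: q(0) = C1 + C2 = 4 and q'(0) = -2*C2 + 2*C1 = -5. Solving gives C1 = 3/4, C2 = 13/4.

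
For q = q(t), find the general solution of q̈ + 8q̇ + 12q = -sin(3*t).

Characteristic equation r² + 8r + 12 = 0 factors as (r + 2)(r + 6) = 0, so r = -2, -6.
Hence q_h = C1*exp(-2*t) + C2*exp(-6*t).
Try q_p = A*cos(3*t) + B*sin(3*t). Substituting and equating the coefficients of cos(3t) and sin(3t) gives A = 8/195, B = -1/195, so q_p = -sin(3*t)/195 + 8*cos(3*t)/195.

q = -sin(3*t)/195 + 8*cos(3*t)/195 + C1*exp(-2*t) + C2*exp(-6*t)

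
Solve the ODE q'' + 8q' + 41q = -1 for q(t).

q = -1/41 + C1*cos(5*t)*exp(-4*t) + C2*exp(-4*t)*sin(5*t)

Characteristic equation r² + 8r + 41 = 0 has discriminant (8)² - 4·(41) = -100 < 0, so r = -4 ± 5i.
Hence q_h = C1*cos(5*t)*exp(-4*t) + C2*exp(-4*t)*sin(5*t).
For the particular solution try q_p = A0. Substituting and matching coefficients of each power of t gives A0 = -1/41, so q_p = -1/41.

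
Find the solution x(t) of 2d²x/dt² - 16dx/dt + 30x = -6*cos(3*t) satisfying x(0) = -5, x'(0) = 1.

Divide through by 2: x'' - 8x' + 15x = -3*cos(3*t).
Characteristic equation r² - 8r + 15 = 0 factors as (r - 3)(r - 5) = 0, so r = 3, 5.
Hence x_h = C1*exp(3*t) + C2*exp(5*t).
Try x_p = A*cos(3*t) + B*sin(3*t). Substituting and equating the coefficients of cos(3t) and sin(3t) gives A = -1/34, B = 2/17, so x_p = -cos(3*t)/34 + 2*sin(3*t)/17.
General solution: x = -cos(3*t)/34 + 2*sin(3*t)/17 + C1*exp(3*t) + C2*exp(5*t).
Apply the initial conditions: x(0) = -1/34 + C1 + C2 = -5 and x'(0) = 6/17 + 3*C1 + 5*C2 = 1. Solving gives C1 = -51/4, C2 = 529/68.

x = -51*exp(3*t)/4 - cos(3*t)/34 + 2*sin(3*t)/17 + 529*exp(5*t)/68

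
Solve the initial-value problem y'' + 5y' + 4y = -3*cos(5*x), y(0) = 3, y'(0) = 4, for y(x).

Characteristic equation r² + 5r + 4 = 0 factors as (r + 4)(r + 1) = 0, so r = -4, -1.
Hence y_h = C1*exp(-4*x) + C2*exp(-x).
Try y_p = A*cos(5*x) + B*sin(5*x). Substituting and equating the coefficients of cos(5x) and sin(5x) gives A = 63/1066, B = -75/1066, so y_p = -75*sin(5*x)/1066 + 63*cos(5*x)/1066.
General solution: y = -75*sin(5*x)/1066 + 63*cos(5*x)/1066 + C1*exp(-4*x) + C2*exp(-x).
Apply the initial conditions: y(0) = 63/1066 + C1 + C2 = 3 and y'(0) = -375/1066 - C2 - 4*C1 = 4. Solving gives C1 = -299/123, C2 = 419/78.

y = -299*exp(-4*x)/123 - 75*sin(5*x)/1066 + 63*cos(5*x)/1066 + 419*exp(-x)/78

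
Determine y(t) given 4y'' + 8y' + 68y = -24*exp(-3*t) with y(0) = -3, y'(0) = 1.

y = -3*exp(-3*t)/10 - 27*cos(4*t)*exp(-t)/10 - 13*exp(-t)*sin(4*t)/20

Divide through by 4: y'' + 2y' + 17y = -6*exp(-3*t).
Characteristic equation r² + 2r + 17 = 0 has discriminant (2)² - 4·(17) = -64 < 0, so r = -1 ± 4i.
Hence y_h = C1*cos(4*t)*exp(-t) + C2*exp(-t)*sin(4*t).
Try y_p = A*exp(-3*t). Substituting into the equation and dividing by exp(-3*t) gives A = -3/10, so y_p = -3*exp(-3*t)/10.
General solution: y = -3*exp(-3*t)/10 + C1*cos(4*t)*exp(-t) + C2*exp(-t)*sin(4*t).
Apply the initial conditions: y(0) = -3/10 + C1 = -3 and y'(0) = 9/10 - C1 + 4*C2 = 1. Solving gives C1 = -27/10, C2 = -13/20.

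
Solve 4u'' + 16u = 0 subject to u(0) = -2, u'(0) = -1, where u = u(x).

Divide through by 4: u'' + 4u = 0.
Characteristic equation r² + 4 = 0 has discriminant (0)² - 4·(4) = -16 < 0, so r = ± 2i.
Hence u_h = C1*cos(2*x) + C2*sin(2*x).
Apply the initial conditions: u(0) = C1 = -2 and u'(0) = 2*C2 = -1. Solving gives C1 = -2, C2 = -1/2.

u = -2*cos(2*x) - sin(2*x)/2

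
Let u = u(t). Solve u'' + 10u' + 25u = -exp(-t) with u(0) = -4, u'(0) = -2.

Characteristic equation r² + 10r + 25 = 0 has discriminant (10)² - 4·(25) = 0, so r = -5 is a repeated root.
Hence u_h = (C1 + C2*t)*exp(-5*t).
Try u_p = A*exp(-t). Substituting into the equation and dividing by exp(-t) gives A = -1/16, so u_p = -exp(-t)/16.
General solution: u = -exp(-t)/16 + C1*exp(-5*t) + C2*t*exp(-5*t).
Apply the initial conditions: u(0) = -1/16 + C1 = -4 and u'(0) = 1/16 + C2 - 5*C1 = -2. Solving gives C1 = -63/16, C2 = -87/4.

u = -63*exp(-5*t)/16 - exp(-t)/16 - 87*t*exp(-5*t)/4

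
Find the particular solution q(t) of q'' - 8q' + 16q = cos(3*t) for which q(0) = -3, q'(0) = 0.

Characteristic equation r² - 8r + 16 = 0 has discriminant (-8)² - 4·(16) = 0, so r = 4 is a repeated root.
Hence q_h = (C1 + C2*t)*exp(4*t).
Try q_p = A*cos(3*t) + B*sin(3*t). Substituting and equating the coefficients of cos(3t) and sin(3t) gives A = 7/625, B = -24/625, so q_p = -24*sin(3*t)/625 + 7*cos(3*t)/625.
General solution: q = -24*sin(3*t)/625 + 7*cos(3*t)/625 + C1*exp(4*t) + C2*t*exp(4*t).
Apply the initial conditions: q(0) = 7/625 + C1 = -3 and q'(0) = -72/625 + C2 + 4*C1 = 0. Solving gives C1 = -1882/625, C2 = 304/25.

q = -1882*exp(4*t)/625 - 24*sin(3*t)/625 + 7*cos(3*t)/625 + 304*t*exp(4*t)/25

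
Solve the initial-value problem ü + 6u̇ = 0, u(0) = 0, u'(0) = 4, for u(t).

Characteristic equation r² + 6r = 0 factors as (r + 6)r = 0, so r = -6, 0.
Hence u_h = C1*exp(-6*t) + C2.
Apply the initial conditions: u(0) = C1 + C2 = 0 and u'(0) = -6*C1 = 4. Solving gives C1 = -2/3, C2 = 2/3.

u = 2/3 - 2*exp(-6*t)/3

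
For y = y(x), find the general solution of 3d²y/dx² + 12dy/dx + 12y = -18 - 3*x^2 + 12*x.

Divide through by 3: y'' + 4y' + 4y = -6 - x^2 + 4*x.
Characteristic equation r² + 4r + 4 = 0 has discriminant (4)² - 4·(4) = 0, so r = -2 is a repeated root.
Hence y_h = (C1 + C2*x)*exp(-2*x).
For the particular solution try y_p = A0 + A1*x + A2*x^2. Substituting and matching coefficients of each power of x gives A0 = -23/8, A1 = 3/2, A2 = -1/4, so y_p = -23/8 - x^2/4 + 3*x/2.

y = -23/8 - x**2/4 + 3*x/2 + C1*exp(-2*x) + C2*x*exp(-2*x)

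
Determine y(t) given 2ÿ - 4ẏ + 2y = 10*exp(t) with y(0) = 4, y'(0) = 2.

Divide through by 2: y'' - 2y' + y = 5*exp(t).
Characteristic equation r² - 2r + 1 = 0 has discriminant (-2)² - 4·(1) = 0, so r = 1 is a repeated root.
Hence y_h = (C1 + C2*t)*exp(t).
Since exp(t) solves the homogeneous equation (r = 1 is a root of multiplicity 2), multiply the trial by t^2. Try y_p = A*t^2*exp(t). Substituting into the equation and dividing by exp(t) gives A = 5/2, so y_p = 5*t^2*exp(t)/2.
General solution: y = C1*exp(t) + 5*t^2*exp(t)/2 + C2*t*exp(t).
Apply the initial conditions: y(0) = C1 = 4 and y'(0) = C1 + C2 = 2. Solving gives C1 = 4, C2 = -2.

y = 4*exp(t) - 2*t*exp(t) + 5*t**2*exp(t)/2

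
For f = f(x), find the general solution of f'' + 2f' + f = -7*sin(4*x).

Characteristic equation r² + 2r + 1 = 0 has discriminant (2)² - 4·(1) = 0, so r = -1 is a repeated root.
Hence f_h = (C1 + C2*x)*exp(-x).
Try f_p = A*cos(4*x) + B*sin(4*x). Substituting and equating the coefficients of cos(4x) and sin(4x) gives A = 56/289, B = 105/289, so f_p = 56*cos(4*x)/289 + 105*sin(4*x)/289.

f = 56*cos(4*x)/289 + 105*sin(4*x)/289 + C1*exp(-x) + C2*x*exp(-x)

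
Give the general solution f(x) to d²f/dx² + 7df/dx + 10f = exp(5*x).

f = exp(5*x)/70 + C1*exp(-2*x) + C2*exp(-5*x)

Characteristic equation r² + 7r + 10 = 0 factors as (r + 2)(r + 5) = 0, so r = -2, -5.
Hence f_h = C1*exp(-2*x) + C2*exp(-5*x).
Try f_p = A*exp(5*x). Substituting into the equation and dividing by exp(5*x) gives A = 1/70, so f_p = exp(5*x)/70.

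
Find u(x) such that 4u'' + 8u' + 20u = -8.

Divide through by 4: u'' + 2u' + 5u = -2.
Characteristic equation r² + 2r + 5 = 0 has discriminant (2)² - 4·(5) = -16 < 0, so r = -1 ± 2i.
Hence u_h = C1*cos(2*x)*exp(-x) + C2*exp(-x)*sin(2*x).
For the particular solution try u_p = A0. Substituting and matching coefficients of each power of x gives A0 = -2/5, so u_p = -2/5.

u = -2/5 + C1*cos(2*x)*exp(-x) + C2*exp(-x)*sin(2*x)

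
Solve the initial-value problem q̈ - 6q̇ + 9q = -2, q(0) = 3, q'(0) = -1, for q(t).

q = -2/9 + 29*exp(3*t)/9 - 32*t*exp(3*t)/3

Characteristic equation r² - 6r + 9 = 0 has discriminant (-6)² - 4·(9) = 0, so r = 3 is a repeated root.
Hence q_h = (C1 + C2*t)*exp(3*t).
For the particular solution try q_p = A0. Substituting and matching coefficients of each power of t gives A0 = -2/9, so q_p = -2/9.
General solution: q = -2/9 + C1*exp(3*t) + C2*t*exp(3*t).
Apply the initial conditions: q(0) = -2/9 + C1 = 3 and q'(0) = C2 + 3*C1 = -1. Solving gives C1 = 29/9, C2 = -32/3.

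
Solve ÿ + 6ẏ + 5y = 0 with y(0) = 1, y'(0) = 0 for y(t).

y = -exp(-5*t)/4 + 5*exp(-t)/4

Characteristic equation r² + 6r + 5 = 0 factors as (r + 1)(r + 5) = 0, so r = -1, -5.
Hence y_h = C1*exp(-t) + C2*exp(-5*t).
Apply the initial conditions: y(0) = C1 + C2 = 1 and y'(0) = -C1 - 5*C2 = 0. Solving gives C1 = 5/4, C2 = -1/4.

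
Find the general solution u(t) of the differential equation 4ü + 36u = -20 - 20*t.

Divide through by 4: u'' + 9u = -5 - 5*t.
Characteristic equation r² + 9 = 0 has discriminant (0)² - 4·(9) = -36 < 0, so r = ± 3i.
Hence u_h = C1*cos(3*t) + C2*sin(3*t).
For the particular solution try u_p = A0 + A1*t. Substituting and matching coefficients of each power of t gives A0 = -5/9, A1 = -5/9, so u_p = -5/9 - 5*t/9.

u = -5/9 - 5*t/9 + C1*cos(3*t) + C2*sin(3*t)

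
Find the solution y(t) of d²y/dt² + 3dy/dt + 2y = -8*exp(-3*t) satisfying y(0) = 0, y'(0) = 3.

y = -exp(-t) - 4*exp(-3*t) + 5*exp(-2*t)

Characteristic equation r² + 3r + 2 = 0 factors as (r + 2)(r + 1) = 0, so r = -2, -1.
Hence y_h = C1*exp(-2*t) + C2*exp(-t).
Try y_p = A*exp(-3*t). Substituting into the equation and dividing by exp(-3*t) gives A = -4, so y_p = -4*exp(-3*t).
General solution: y = -4*exp(-3*t) + C1*exp(-2*t) + C2*exp(-t).
Apply the initial conditions: y(0) = -4 + C1 + C2 = 0 and y'(0) = 12 - C2 - 2*C1 = 3. Solving gives C1 = 5, C2 = -1.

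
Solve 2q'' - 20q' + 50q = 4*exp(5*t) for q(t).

q = C1*exp(5*t) + t**2*exp(5*t) + C2*t*exp(5*t)

Divide through by 2: q'' - 10q' + 25q = 2*exp(5*t).
Characteristic equation r² - 10r + 25 = 0 has discriminant (-10)² - 4·(25) = 0, so r = 5 is a repeated root.
Hence q_h = (C1 + C2*t)*exp(5*t).
Since exp(5*t) solves the homogeneous equation (r = 5 is a root of multiplicity 2), multiply the trial by t^2. Try q_p = A*t^2*exp(5*t). Substituting into the equation and dividing by exp(5*t) gives A = 1, so q_p = t^2*exp(5*t).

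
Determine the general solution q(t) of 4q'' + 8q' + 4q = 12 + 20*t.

q = -7 + 5*t + C1*exp(-t) + C2*t*exp(-t)

Divide through by 4: q'' + 2q' + q = 3 + 5*t.
Characteristic equation r² + 2r + 1 = 0 has discriminant (2)² - 4·(1) = 0, so r = -1 is a repeated root.
Hence q_h = (C1 + C2*t)*exp(-t).
For the particular solution try q_p = A0 + A1*t. Substituting and matching coefficients of each power of t gives A0 = -7, A1 = 5, so q_p = -7 + 5*t.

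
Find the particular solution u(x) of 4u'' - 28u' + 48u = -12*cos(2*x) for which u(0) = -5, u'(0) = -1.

Divide through by 4: u'' - 7u' + 12u = -3*cos(2*x).
Characteristic equation r² - 7r + 12 = 0 factors as (r - 4)(r - 3) = 0, so r = 4, 3.
Hence u_h = C1*exp(4*x) + C2*exp(3*x).
Try u_p = A*cos(2*x) + B*sin(2*x). Substituting and equating the coefficients of cos(2x) and sin(2x) gives A = -6/65, B = 21/130, so u_p = -6*cos(2*x)/65 + 21*sin(2*x)/130.
General solution: u = -6*cos(2*x)/65 + 21*sin(2*x)/130 + C1*exp(4*x) + C2*exp(3*x).
Apply the initial conditions: u(0) = -6/65 + C1 + C2 = -5 and u'(0) = 21/65 + 3*C2 + 4*C1 = -1. Solving gives C1 = 67/5, C2 = -238/13.

u = -238*exp(3*x)/13 - 6*cos(2*x)/65 + 21*sin(2*x)/130 + 67*exp(4*x)/5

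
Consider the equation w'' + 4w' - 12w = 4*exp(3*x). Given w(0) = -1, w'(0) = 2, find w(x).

w = -exp(2*x) - 4*exp(-6*x)/9 + 4*exp(3*x)/9

Characteristic equation r² + 4r - 12 = 0 factors as (r - 2)(r + 6) = 0, so r = 2, -6.
Hence w_h = C1*exp(2*x) + C2*exp(-6*x).
Try w_p = A*exp(3*x). Substituting into the equation and dividing by exp(3*x) gives A = 4/9, so w_p = 4*exp(3*x)/9.
General solution: w = 4*exp(3*x)/9 + C1*exp(2*x) + C2*exp(-6*x).
Apply the initial conditions: w(0) = 4/9 + C1 + C2 = -1 and w'(0) = 4/3 - 6*C2 + 2*C1 = 2. Solving gives C1 = -1, C2 = -4/9.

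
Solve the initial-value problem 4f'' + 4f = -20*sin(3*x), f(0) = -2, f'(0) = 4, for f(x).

Divide through by 4: f'' + f = -5*sin(3*x).
Characteristic equation r² + 1 = 0 has discriminant (0)² - 4·(1) = -4 < 0, so r = ± i.
Hence f_h = C1*cos(x) + C2*sin(x).
Try f_p = A*cos(3*x) + B*sin(3*x). Substituting and equating the coefficients of cos(3x) and sin(3x) gives A = 0, B = 5/8, so f_p = 5*sin(3*x)/8.
General solution: f = 5*sin(3*x)/8 + C1*cos(x) + C2*sin(x).
Apply the initial conditions: f(0) = C1 = -2 and f'(0) = 15/8 + C2 = 4. Solving gives C1 = -2, C2 = 17/8.

f = -2*cos(x) + 5*sin(3*x)/8 + 17*sin(x)/8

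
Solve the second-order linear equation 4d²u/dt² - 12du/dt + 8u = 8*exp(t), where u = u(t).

Divide through by 4: u'' - 3u' + 2u = 2*exp(t).
Characteristic equation r² - 3r + 2 = 0 factors as (r - 2)(r - 1) = 0, so r = 2, 1.
Hence u_h = C1*exp(2*t) + C2*exp(t).
Since exp(t) solves the homogeneous equation (r = 1 is a root of multiplicity 1), multiply the trial by t. Try u_p = A*t*exp(t). Substituting into the equation and dividing by exp(t) gives A = -2, so u_p = -2*t*exp(t).

u = C1*exp(2*t) + C2*exp(t) - 2*t*exp(t)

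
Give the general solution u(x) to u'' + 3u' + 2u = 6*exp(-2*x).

u = C1*exp(-x) + C2*exp(-2*x) - 6*x*exp(-2*x)

Characteristic equation r² + 3r + 2 = 0 factors as (r + 1)(r + 2) = 0, so r = -1, -2.
Hence u_h = C1*exp(-x) + C2*exp(-2*x).
Since exp(-2*x) solves the homogeneous equation (r = -2 is a root of multiplicity 1), multiply the trial by x. Try u_p = A*x*exp(-2*x). Substituting into the equation and dividing by exp(-2*x) gives A = -6, so u_p = -6*x*exp(-2*x).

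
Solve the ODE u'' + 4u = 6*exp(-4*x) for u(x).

Characteristic equation r² + 4 = 0 has discriminant (0)² - 4·(4) = -16 < 0, so r = ± 2i.
Hence u_h = C1*cos(2*x) + C2*sin(2*x).
Try u_p = A*exp(-4*x). Substituting into the equation and dividing by exp(-4*x) gives A = 3/10, so u_p = 3*exp(-4*x)/10.

u = 3*exp(-4*x)/10 + C1*cos(2*x) + C2*sin(2*x)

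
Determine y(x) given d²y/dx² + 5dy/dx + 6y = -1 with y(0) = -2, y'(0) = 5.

Characteristic equation r² + 5r + 6 = 0 factors as (r + 2)(r + 3) = 0, so r = -2, -3.
Hence y_h = C1*exp(-2*x) + C2*exp(-3*x).
For the particular solution try y_p = A0. Substituting and matching coefficients of each power of x gives A0 = -1/6, so y_p = -1/6.
General solution: y = -1/6 + C1*exp(-2*x) + C2*exp(-3*x).
Apply the initial conditions: y(0) = -1/6 + C1 + C2 = -2 and y'(0) = -3*C2 - 2*C1 = 5. Solving gives C1 = -1/2, C2 = -4/3.

y = -1/6 - 4*exp(-3*x)/3 - exp(-2*x)/2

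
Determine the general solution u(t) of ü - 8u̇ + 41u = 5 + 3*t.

Characteristic equation r² - 8r + 41 = 0 has discriminant (-8)² - 4·(41) = -100 < 0, so r = 4 ± 5i.
Hence u_h = C1*cos(5*t)*exp(4*t) + C2*exp(4*t)*sin(5*t).
For the particular solution try u_p = A0 + A1*t. Substituting and matching coefficients of each power of t gives A0 = 229/1681, A1 = 3/41, so u_p = 229/1681 + 3*t/41.

u = 229/1681 + 3*t/41 + C1*cos(5*t)*exp(4*t) + C2*exp(4*t)*sin(5*t)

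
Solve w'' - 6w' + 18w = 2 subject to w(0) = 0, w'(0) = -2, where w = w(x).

w = 1/9 - 5*exp(3*x)*sin(3*x)/9 - cos(3*x)*exp(3*x)/9

Characteristic equation r² - 6r + 18 = 0 has discriminant (-6)² - 4·(18) = -36 < 0, so r = 3 ± 3i.
Hence w_h = C1*cos(3*x)*exp(3*x) + C2*exp(3*x)*sin(3*x).
For the particular solution try w_p = A0. Substituting and matching coefficients of each power of x gives A0 = 1/9, so w_p = 1/9.
General solution: w = 1/9 + C1*cos(3*x)*exp(3*x) + C2*exp(3*x)*sin(3*x).
Apply the initial conditions: w(0) = 1/9 + C1 = 0 and w'(0) = 3*C1 + 3*C2 = -2. Solving gives C1 = -1/9, C2 = -5/9.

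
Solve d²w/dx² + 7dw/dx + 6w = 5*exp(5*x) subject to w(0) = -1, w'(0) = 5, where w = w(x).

w = -39*exp(-6*x)/55 - 11*exp(-x)/30 + 5*exp(5*x)/66

Characteristic equation r² + 7r + 6 = 0 factors as (r + 6)(r + 1) = 0, so r = -6, -1.
Hence w_h = C1*exp(-6*x) + C2*exp(-x).
Try w_p = A*exp(5*x). Substituting into the equation and dividing by exp(5*x) gives A = 5/66, so w_p = 5*exp(5*x)/66.
General solution: w = 5*exp(5*x)/66 + C1*exp(-6*x) + C2*exp(-x).
Apply the initial conditions: w(0) = 5/66 + C1 + C2 = -1 and w'(0) = 25/66 - C2 - 6*C1 = 5. Solving gives C1 = -39/55, C2 = -11/30.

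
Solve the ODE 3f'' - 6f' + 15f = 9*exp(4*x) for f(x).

Divide through by 3: f'' - 2f' + 5f = 3*exp(4*x).
Characteristic equation r² - 2r + 5 = 0 has discriminant (-2)² - 4·(5) = -16 < 0, so r = 1 ± 2i.
Hence f_h = C1*cos(2*x)*exp(x) + C2*exp(x)*sin(2*x).
Try f_p = A*exp(4*x). Substituting into the equation and dividing by exp(4*x) gives A = 3/13, so f_p = 3*exp(4*x)/13.

f = 3*exp(4*x)/13 + C1*cos(2*x)*exp(x) + C2*exp(x)*sin(2*x)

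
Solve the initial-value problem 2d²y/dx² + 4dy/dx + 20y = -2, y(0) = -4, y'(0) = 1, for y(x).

y = -1/10 - 39*cos(3*x)*exp(-x)/10 - 29*exp(-x)*sin(3*x)/30

Divide through by 2: y'' + 2y' + 10y = -1.
Characteristic equation r² + 2r + 10 = 0 has discriminant (2)² - 4·(10) = -36 < 0, so r = -1 ± 3i.
Hence y_h = C1*cos(3*x)*exp(-x) + C2*exp(-x)*sin(3*x).
For the particular solution try y_p = A0. Substituting and matching coefficients of each power of x gives A0 = -1/10, so y_p = -1/10.
General solution: y = -1/10 + C1*cos(3*x)*exp(-x) + C2*exp(-x)*sin(3*x).
Apply the initial conditions: y(0) = -1/10 + C1 = -4 and y'(0) = -C1 + 3*C2 = 1. Solving gives C1 = -39/10, C2 = -29/30.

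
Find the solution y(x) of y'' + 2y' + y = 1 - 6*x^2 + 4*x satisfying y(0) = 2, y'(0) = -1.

Characteristic equation r² + 2r + 1 = 0 has discriminant (2)² - 4·(1) = 0, so r = -1 is a repeated root.
Hence y_h = (C1 + C2*x)*exp(-x).
For the particular solution try y_p = A0 + A1*x + A2*x^2. Substituting and matching coefficients of each power of x gives A0 = -43, A1 = 28, A2 = -6, so y_p = -43 - 6*x^2 + 28*x.
General solution: y = -43 - 6*x^2 + 28*x + C1*exp(-x) + C2*x*exp(-x).
Apply the initial conditions: y(0) = -43 + C1 = 2 and y'(0) = 28 + C2 - C1 = -1. Solving gives C1 = 45, C2 = 16.

y = -43 - 6*x**2 + 28*x + 45*exp(-x) + 16*x*exp(-x)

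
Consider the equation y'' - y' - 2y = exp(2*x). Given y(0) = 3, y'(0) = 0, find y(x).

Characteristic equation r² - r - 2 = 0 factors as (r - 2)(r + 1) = 0, so r = 2, -1.
Hence y_h = C1*exp(2*x) + C2*exp(-x).
Since exp(2*x) solves the homogeneous equation (r = 2 is a root of multiplicity 1), multiply the trial by x. Try y_p = A*x*exp(2*x). Substituting into the equation and dividing by exp(2*x) gives A = 1/3, so y_p = x*exp(2*x)/3.
General solution: y = C1*exp(2*x) + C2*exp(-x) + x*exp(2*x)/3.
Apply the initial conditions: y(0) = C1 + C2 = 3 and y'(0) = 1/3 - C2 + 2*C1 = 0. Solving gives C1 = 8/9, C2 = 19/9.

y = 8*exp(2*x)/9 + 19*exp(-x)/9 + x*exp(2*x)/3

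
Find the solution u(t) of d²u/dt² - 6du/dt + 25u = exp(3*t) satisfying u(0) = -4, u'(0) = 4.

Characteristic equation r² - 6r + 25 = 0 has discriminant (-6)² - 4·(25) = -64 < 0, so r = 3 ± 4i.
Hence u_h = C1*cos(4*t)*exp(3*t) + C2*exp(3*t)*sin(4*t).
Try u_p = A*exp(3*t). Substituting into the equation and dividing by exp(3*t) gives A = 1/16, so u_p = exp(3*t)/16.
General solution: u = exp(3*t)/16 + C1*cos(4*t)*exp(3*t) + C2*exp(3*t)*sin(4*t).
Apply the initial conditions: u(0) = 1/16 + C1 = -4 and u'(0) = 3/16 + 3*C1 + 4*C2 = 4. Solving gives C1 = -65/16, C2 = 4.

u = exp(3*t)/16 + 4*exp(3*t)*sin(4*t) - 65*cos(4*t)*exp(3*t)/16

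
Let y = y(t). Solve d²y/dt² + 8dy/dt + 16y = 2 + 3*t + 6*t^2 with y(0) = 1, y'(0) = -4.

Characteristic equation r² + 8r + 16 = 0 has discriminant (8)² - 4·(16) = 0, so r = -4 is a repeated root.
Hence y_h = (C1 + C2*t)*exp(-4*t).
For the particular solution try y_p = A0 + A1*t + A2*t^2. Substituting and matching coefficients of each power of t gives A0 = 11/64, A1 = -3/16, A2 = 3/8, so y_p = 11/64 - 3*t/16 + 3*t^2/8.
General solution: y = 11/64 - 3*t/16 + 3*t^2/8 + C1*exp(-4*t) + C2*t*exp(-4*t).
Apply the initial conditions: y(0) = 11/64 + C1 = 1 and y'(0) = -3/16 + C2 - 4*C1 = -4. Solving gives C1 = 53/64, C2 = -1/2.

y = 11/64 - 3*t/16 + 3*t**2/8 + 53*exp(-4*t)/64 - t*exp(-4*t)/2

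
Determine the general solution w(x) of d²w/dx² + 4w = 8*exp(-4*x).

Characteristic equation r² + 4 = 0 has discriminant (0)² - 4·(4) = -16 < 0, so r = ± 2i.
Hence w_h = C1*cos(2*x) + C2*sin(2*x).
Try w_p = A*exp(-4*x). Substituting into the equation and dividing by exp(-4*x) gives A = 2/5, so w_p = 2*exp(-4*x)/5.

w = 2*exp(-4*x)/5 + C1*cos(2*x) + C2*sin(2*x)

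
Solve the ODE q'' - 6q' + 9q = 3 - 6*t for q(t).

q = -1/9 - 2*t/3 + C1*exp(3*t) + C2*t*exp(3*t)

Characteristic equation r² - 6r + 9 = 0 has discriminant (-6)² - 4·(9) = 0, so r = 3 is a repeated root.
Hence q_h = (C1 + C2*t)*exp(3*t).
For the particular solution try q_p = A0 + A1*t. Substituting and matching coefficients of each power of t gives A0 = -1/9, A1 = -2/3, so q_p = -1/9 - 2*t/3.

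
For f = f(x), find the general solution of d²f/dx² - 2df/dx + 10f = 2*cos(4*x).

Characteristic equation r² - 2r + 10 = 0 has discriminant (-2)² - 4·(10) = -36 < 0, so r = 1 ± 3i.
Hence f_h = C1*cos(3*x)*exp(x) + C2*exp(x)*sin(3*x).
Try f_p = A*cos(4*x) + B*sin(4*x). Substituting and equating the coefficients of cos(4x) and sin(4x) gives A = -3/25, B = -4/25, so f_p = -4*sin(4*x)/25 - 3*cos(4*x)/25.

f = -4*sin(4*x)/25 - 3*cos(4*x)/25 + C1*cos(3*x)*exp(x) + C2*exp(x)*sin(3*x)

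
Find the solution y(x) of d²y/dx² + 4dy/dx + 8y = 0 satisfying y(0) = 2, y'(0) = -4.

Characteristic equation r² + 4r + 8 = 0 has discriminant (4)² - 4·(8) = -16 < 0, so r = -2 ± 2i.
Hence y_h = C1*cos(2*x)*exp(-2*x) + C2*exp(-2*x)*sin(2*x).
Apply the initial conditions: y(0) = C1 = 2 and y'(0) = -2*C1 + 2*C2 = -4. Solving gives C1 = 2, C2 = 0.

y = 2*cos(2*x)*exp(-2*x)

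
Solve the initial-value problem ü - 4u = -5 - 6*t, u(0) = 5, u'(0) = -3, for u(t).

u = 5/4 + 3*exp(-2*t) + 3*t/2 + 3*exp(2*t)/4

Characteristic equation r² - 4 = 0 factors as (r + 2)(r - 2) = 0, so r = -2, 2.
Hence u_h = C1*exp(-2*t) + C2*exp(2*t).
For the particular solution try u_p = A0 + A1*t. Substituting and matching coefficients of each power of t gives A0 = 5/4, A1 = 3/2, so u_p = 5/4 + 3*t/2.
General solution: u = 5/4 + 3*t/2 + C1*exp(-2*t) + C2*exp(2*t).
Apply the initial conditions: u(0) = 5/4 + C1 + C2 = 5 and u'(0) = 3/2 - 2*C1 + 2*C2 = -3. Solving gives C1 = 3, C2 = 3/4.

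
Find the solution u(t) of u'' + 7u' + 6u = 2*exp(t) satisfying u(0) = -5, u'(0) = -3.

u = -34*exp(-t)/5 + exp(t)/7 + 58*exp(-6*t)/35

Characteristic equation r² + 7r + 6 = 0 factors as (r + 6)(r + 1) = 0, so r = -6, -1.
Hence u_h = C1*exp(-6*t) + C2*exp(-t).
Try u_p = A*exp(t). Substituting into the equation and dividing by exp(t) gives A = 1/7, so u_p = exp(t)/7.
General solution: u = exp(t)/7 + C1*exp(-6*t) + C2*exp(-t).
Apply the initial conditions: u(0) = 1/7 + C1 + C2 = -5 and u'(0) = 1/7 - C2 - 6*C1 = -3. Solving gives C1 = 58/35, C2 = -34/5.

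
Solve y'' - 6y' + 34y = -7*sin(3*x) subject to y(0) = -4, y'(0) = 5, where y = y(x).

Characteristic equation r² - 6r + 34 = 0 has discriminant (-6)² - 4·(34) = -100 < 0, so r = 3 ± 5i.
Hence y_h = C1*cos(5*x)*exp(3*x) + C2*exp(3*x)*sin(5*x).
Try y_p = A*cos(3*x) + B*sin(3*x). Substituting and equating the coefficients of cos(3x) and sin(3x) gives A = -126/949, B = -175/949, so y_p = -175*sin(3*x)/949 - 126*cos(3*x)/949.
General solution: y = -175*sin(3*x)/949 - 126*cos(3*x)/949 + C1*cos(5*x)*exp(3*x) + C2*exp(3*x)*sin(5*x).
Apply the initial conditions: y(0) = -126/949 + C1 = -4 and y'(0) = -525/949 + 3*C1 + 5*C2 = 5. Solving gives C1 = -3670/949, C2 = 3256/949.

y = -175*sin(3*x)/949 - 126*cos(3*x)/949 - 3670*cos(5*x)*exp(3*x)/949 + 3256*exp(3*x)*sin(5*x)/949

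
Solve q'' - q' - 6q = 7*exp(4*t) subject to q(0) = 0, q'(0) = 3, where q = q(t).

q = -11*exp(-2*t)/30 - 4*exp(3*t)/5 + 7*exp(4*t)/6

Characteristic equation r² - r - 6 = 0 factors as (r - 3)(r + 2) = 0, so r = 3, -2.
Hence q_h = C1*exp(3*t) + C2*exp(-2*t).
Try q_p = A*exp(4*t). Substituting into the equation and dividing by exp(4*t) gives A = 7/6, so q_p = 7*exp(4*t)/6.
General solution: q = 7*exp(4*t)/6 + C1*exp(3*t) + C2*exp(-2*t).
Apply the initial conditions: q(0) = 7/6 + C1 + C2 = 0 and q'(0) = 14/3 - 2*C2 + 3*C1 = 3. Solving gives C1 = -4/5, C2 = -11/30.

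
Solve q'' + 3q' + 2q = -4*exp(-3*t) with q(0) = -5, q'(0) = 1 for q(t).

q = -11*exp(-t) - 2*exp(-3*t) + 8*exp(-2*t)

Characteristic equation r² + 3r + 2 = 0 factors as (r + 1)(r + 2) = 0, so r = -1, -2.
Hence q_h = C1*exp(-t) + C2*exp(-2*t).
Try q_p = A*exp(-3*t). Substituting into the equation and dividing by exp(-3*t) gives A = -2, so q_p = -2*exp(-3*t).
General solution: q = -2*exp(-3*t) + C1*exp(-t) + C2*exp(-2*t).
Apply the initial conditions: q(0) = -2 + C1 + C2 = -5 and q'(0) = 6 - C1 - 2*C2 = 1. Solving gives C1 = -11, C2 = 8.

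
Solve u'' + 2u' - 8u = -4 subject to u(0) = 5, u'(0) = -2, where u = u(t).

u = 1/2 + 8*exp(2*t)/3 + 11*exp(-4*t)/6

Characteristic equation r² + 2r - 8 = 0 factors as (r - 2)(r + 4) = 0, so r = 2, -4.
Hence u_h = C1*exp(2*t) + C2*exp(-4*t).
For the particular solution try u_p = A0. Substituting and matching coefficients of each power of t gives A0 = 1/2, so u_p = 1/2.
General solution: u = 1/2 + C1*exp(2*t) + C2*exp(-4*t).
Apply the initial conditions: u(0) = 1/2 + C1 + C2 = 5 and u'(0) = -4*C2 + 2*C1 = -2. Solving gives C1 = 8/3, C2 = 11/6.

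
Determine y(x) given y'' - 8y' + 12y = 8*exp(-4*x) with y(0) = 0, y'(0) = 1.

Characteristic equation r² - 8r + 12 = 0 factors as (r - 6)(r - 2) = 0, so r = 6, 2.
Hence y_h = C1*exp(6*x) + C2*exp(2*x).
Try y_p = A*exp(-4*x). Substituting into the equation and dividing by exp(-4*x) gives A = 2/15, so y_p = 2*exp(-4*x)/15.
General solution: y = 2*exp(-4*x)/15 + C1*exp(6*x) + C2*exp(2*x).
Apply the initial conditions: y(0) = 2/15 + C1 + C2 = 0 and y'(0) = -8/15 + 2*C2 + 6*C1 = 1. Solving gives C1 = 9/20, C2 = -7/12.

y = -7*exp(2*x)/12 + 2*exp(-4*x)/15 + 9*exp(6*x)/20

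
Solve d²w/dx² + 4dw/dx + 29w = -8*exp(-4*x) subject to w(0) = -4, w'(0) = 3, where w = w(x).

w = -8*exp(-4*x)/29 - 161*exp(-2*x)*sin(5*x)/145 - 108*cos(5*x)*exp(-2*x)/29

Characteristic equation r² + 4r + 29 = 0 has discriminant (4)² - 4·(29) = -100 < 0, so r = -2 ± 5i.
Hence w_h = C1*cos(5*x)*exp(-2*x) + C2*exp(-2*x)*sin(5*x).
Try w_p = A*exp(-4*x). Substituting into the equation and dividing by exp(-4*x) gives A = -8/29, so w_p = -8*exp(-4*x)/29.
General solution: w = -8*exp(-4*x)/29 + C1*cos(5*x)*exp(-2*x) + C2*exp(-2*x)*sin(5*x).
Apply the initial conditions: w(0) = -8/29 + C1 = -4 and w'(0) = 32/29 - 2*C1 + 5*C2 = 3. Solving gives C1 = -108/29, C2 = -161/145.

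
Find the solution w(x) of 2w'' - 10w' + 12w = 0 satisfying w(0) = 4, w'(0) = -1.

w = -9*exp(3*x) + 13*exp(2*x)

Divide through by 2: w'' - 5w' + 6w = 0.
Characteristic equation r² - 5r + 6 = 0 factors as (r - 2)(r - 3) = 0, so r = 2, 3.
Hence w_h = C1*exp(2*x) + C2*exp(3*x).
Apply the initial conditions: w(0) = C1 + C2 = 4 and w'(0) = 2*C1 + 3*C2 = -1. Solving gives C1 = 13, C2 = -9.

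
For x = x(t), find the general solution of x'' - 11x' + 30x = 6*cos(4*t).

x = -66*sin(4*t)/533 + 21*cos(4*t)/533 + C1*exp(5*t) + C2*exp(6*t)

Characteristic equation r² - 11r + 30 = 0 factors as (r - 5)(r - 6) = 0, so r = 5, 6.
Hence x_h = C1*exp(5*t) + C2*exp(6*t).
Try x_p = A*cos(4*t) + B*sin(4*t). Substituting and equating the coefficients of cos(4t) and sin(4t) gives A = 21/533, B = -66/533, so x_p = -66*sin(4*t)/533 + 21*cos(4*t)/533.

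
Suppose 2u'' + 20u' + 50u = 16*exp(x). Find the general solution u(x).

u = 2*exp(x)/9 + C1*exp(-5*x) + C2*x*exp(-5*x)

Divide through by 2: u'' + 10u' + 25u = 8*exp(x).
Characteristic equation r² + 10r + 25 = 0 has discriminant (10)² - 4·(25) = 0, so r = -5 is a repeated root.
Hence u_h = (C1 + C2*x)*exp(-5*x).
Try u_p = A*exp(x). Substituting into the equation and dividing by exp(x) gives A = 2/9, so u_p = 2*exp(x)/9.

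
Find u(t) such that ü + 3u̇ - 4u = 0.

u = C1*exp(t) + C2*exp(-4*t)

Characteristic equation r² + 3r - 4 = 0 factors as (r - 1)(r + 4) = 0, so r = 1, -4.
Hence u_h = C1*exp(t) + C2*exp(-4*t).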